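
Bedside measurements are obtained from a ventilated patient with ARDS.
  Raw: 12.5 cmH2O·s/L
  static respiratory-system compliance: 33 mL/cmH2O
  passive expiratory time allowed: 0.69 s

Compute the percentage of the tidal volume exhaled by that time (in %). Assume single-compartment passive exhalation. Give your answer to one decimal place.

81.2

τ = R × C = 12.5 × 33 mL/cmH2O = 12.5 × 0.033 L/cmH2O = 0.4125 s.
Passive exhalation: V(t)/V₀ = e^(−t/τ) = e^(−0.69/0.4125) = 0.1877.
Fraction exhaled = 1 − 0.1877 = 0.8123 → 81.23%.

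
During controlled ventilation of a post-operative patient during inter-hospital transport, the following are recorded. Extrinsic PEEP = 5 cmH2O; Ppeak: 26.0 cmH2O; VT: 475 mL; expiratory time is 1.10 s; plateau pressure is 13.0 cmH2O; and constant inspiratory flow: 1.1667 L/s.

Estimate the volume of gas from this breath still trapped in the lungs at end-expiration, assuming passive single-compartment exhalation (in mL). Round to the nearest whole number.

R = (PIP − Pplat)/V̇ = (26.0 − 13.0) / 1.1667 = 13.0/1.1667 = 11.143 cmH2O·s/L.
C = Vt/(Pplat − PEEP) = 475.0 / (13.0 − 5) = 475.0/8.0 = 59.375 mL/cmH2O.
τ = R × C = 11.143 × 0.05938 L/cmH2O = 0.6617 s.
Fraction remaining = e^(−Te/τ) = e^(−1.10/0.6617) = 0.1897.
Trapped volume = 475.0 × 0.1897 = 90.108 mL.

90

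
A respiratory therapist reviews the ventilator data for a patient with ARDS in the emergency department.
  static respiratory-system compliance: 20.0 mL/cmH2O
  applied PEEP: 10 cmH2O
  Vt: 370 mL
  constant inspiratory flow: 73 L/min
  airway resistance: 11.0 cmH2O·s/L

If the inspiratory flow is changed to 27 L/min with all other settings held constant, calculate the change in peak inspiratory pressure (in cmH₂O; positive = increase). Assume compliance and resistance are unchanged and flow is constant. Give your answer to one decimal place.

Flow: 73 L/min ÷ 60 = 1.2167 L/s.
New flow: 27 L/min ÷ 60 = 0.45 L/s.
PIP = Vt/C + R·V̇ + PEEP (constant-flow equation of motion).
Only the resistive term changes: ΔPIP = R × ΔV̇ = 11.0 × (0.45 − 1.2167) = 11.0 × -0.7667 = -8.434 cmH2O.

-8.4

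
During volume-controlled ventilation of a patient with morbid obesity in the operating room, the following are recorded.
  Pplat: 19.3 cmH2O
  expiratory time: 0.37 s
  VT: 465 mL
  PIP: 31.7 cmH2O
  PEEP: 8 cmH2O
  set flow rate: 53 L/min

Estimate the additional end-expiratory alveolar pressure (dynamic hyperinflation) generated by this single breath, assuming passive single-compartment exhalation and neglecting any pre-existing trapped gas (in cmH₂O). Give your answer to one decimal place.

Flow: 53 L/min ÷ 60 = 0.8833 L/s.
R = (PIP − Pplat)/V̇ = (31.7 − 19.3) / 0.8833 = 12.4/0.8833 = 14.038 cmH2O·s/L.
C = Vt/(Pplat − PEEP) = 465.0 / (19.3 − 8) = 465.0/11.3 = 41.15 mL/cmH2O.
τ = R × C = 14.038 × 0.04115 L/cmH2O = 0.5777 s.
Fraction remaining = e^(−Te/τ) = e^(−0.37/0.5777) = 0.527; trapped volume = 465.0 × 0.527 = 245.06 mL.
Additional alveolar pressure from trapping ≈ V_trapped / C = 245.06 / 41.15 = 5.955 cmH2O.

6.0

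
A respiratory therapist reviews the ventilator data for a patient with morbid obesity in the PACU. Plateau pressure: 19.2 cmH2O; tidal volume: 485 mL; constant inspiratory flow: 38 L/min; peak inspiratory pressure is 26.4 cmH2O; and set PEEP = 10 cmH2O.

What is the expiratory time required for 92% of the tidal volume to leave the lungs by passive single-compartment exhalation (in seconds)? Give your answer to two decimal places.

Flow: 38 L/min ÷ 60 = 0.6333 L/s.
R = (PIP − Pplat)/V̇ = (26.4 − 19.2) / 0.6333 = 7.2/0.6333 = 11.369 cmH2O·s/L.
C = Vt/(Pplat − PEEP) = 485.0 / (19.2 − 10) = 485.0/9.2 = 52.717 mL/cmH2O.
τ = R × C = 11.369 × 0.05272 L/cmH2O = 0.5994 s.
t = −τ·ln(1 − 0.92) = −0.5994·ln(0.08) = 1.514 s.

1.51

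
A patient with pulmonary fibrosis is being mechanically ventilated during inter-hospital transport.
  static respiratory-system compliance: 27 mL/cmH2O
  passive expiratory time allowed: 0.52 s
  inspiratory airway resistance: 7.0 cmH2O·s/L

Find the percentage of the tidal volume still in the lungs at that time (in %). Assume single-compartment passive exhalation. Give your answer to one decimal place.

6.4

τ = R × C = 7.0 × 27 mL/cmH2O = 7.0 × 0.027 L/cmH2O = 0.189 s.
Passive exhalation: V(t)/V₀ = e^(−t/τ) = e^(−0.52/0.189) = 0.06384.
Fraction remaining = 0.06384 → 6.384%.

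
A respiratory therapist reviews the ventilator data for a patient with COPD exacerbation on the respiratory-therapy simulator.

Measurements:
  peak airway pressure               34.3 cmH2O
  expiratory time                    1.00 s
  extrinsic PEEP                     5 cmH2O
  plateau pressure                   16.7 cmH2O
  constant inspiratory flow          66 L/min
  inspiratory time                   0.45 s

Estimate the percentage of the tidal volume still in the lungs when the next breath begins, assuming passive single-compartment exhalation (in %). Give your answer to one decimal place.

Flow: 66 L/min ÷ 60 = 1.1 L/s.
Vt = flow × Ti = 1.1 L/s × 0.45 s × 1000 mL/L = 495.0 mL.
R = (PIP − Pplat)/V̇ = (34.3 − 16.7) / 1.1 = 17.6/1.1 = 16.0 cmH2O·s/L.
C = Vt/(Pplat − PEEP) = 495.0 / (16.7 − 5) = 495.0/11.7 = 42.308 mL/cmH2O.
τ = R × C = 16.0 × 0.04231 L/cmH2O = 0.677 s.
Fraction remaining at end-expiration = e^(−Te/τ) = e^(−1.00/0.677) = 0.2283 → 22.83%.

22.8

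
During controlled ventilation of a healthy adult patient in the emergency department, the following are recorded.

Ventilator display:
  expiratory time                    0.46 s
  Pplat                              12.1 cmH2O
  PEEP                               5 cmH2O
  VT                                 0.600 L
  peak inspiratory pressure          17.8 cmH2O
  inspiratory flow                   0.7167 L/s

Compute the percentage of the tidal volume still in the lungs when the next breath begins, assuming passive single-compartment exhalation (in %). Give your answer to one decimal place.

R = (PIP − Pplat)/V̇ = (17.8 − 12.1) / 0.7167 = 5.7/0.7167 = 7.953 cmH2O·s/L.
C = Vt/(Pplat − PEEP) = 600.0 / (12.1 − 5) = 600.0/7.1 = 84.507 mL/cmH2O.
τ = R × C = 7.953 × 0.08451 L/cmH2O = 0.6721 s.
Fraction remaining at end-expiration = e^(−Te/τ) = e^(−0.46/0.6721) = 0.5044 → 50.44%.

50.4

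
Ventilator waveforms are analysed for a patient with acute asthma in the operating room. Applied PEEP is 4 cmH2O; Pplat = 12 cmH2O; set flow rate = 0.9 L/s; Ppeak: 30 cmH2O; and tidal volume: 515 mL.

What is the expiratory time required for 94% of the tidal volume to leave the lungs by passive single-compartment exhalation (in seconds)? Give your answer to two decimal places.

R = (PIP − Pplat)/V̇ = (30 − 12) / 0.9 = 18.0/0.9 = 20.0 cmH2O·s/L.
C = Vt/(Pplat − PEEP) = 515.0 / (12 − 4) = 515.0/8.0 = 64.375 mL/cmH2O.
τ = R × C = 20.0 × 0.06438 L/cmH2O = 1.288 s.
t = −τ·ln(1 − 0.94) = −1.288·ln(0.06) = 3.624 s.

3.62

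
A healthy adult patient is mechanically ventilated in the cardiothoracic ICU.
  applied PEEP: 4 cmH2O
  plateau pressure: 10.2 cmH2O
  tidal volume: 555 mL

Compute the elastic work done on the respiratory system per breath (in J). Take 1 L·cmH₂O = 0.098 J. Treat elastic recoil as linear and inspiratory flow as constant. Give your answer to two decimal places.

Elastic work ≈ ½ × (Pplat − PEEP) × Vt = 0.5 × (10.2 − 4) × 0.555 L = 0.5 × 6.2 × 0.555 = 1.721 L·cmH2O.
× 0.098 J/(L·cmH2O) → 0.1687 J.

0.17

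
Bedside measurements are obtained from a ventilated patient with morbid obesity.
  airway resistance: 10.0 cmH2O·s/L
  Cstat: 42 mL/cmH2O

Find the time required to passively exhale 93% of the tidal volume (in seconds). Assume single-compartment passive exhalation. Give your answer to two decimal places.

τ = R × C = 10.0 × 42 mL/cmH2O = 10.0 × 0.042 L/cmH2O = 0.42 s.
Exhaled fraction f = 1 − e^(−t/τ) → t = −τ·ln(1 − f) = −0.42·ln(0.07) = 1.117 s.

1.12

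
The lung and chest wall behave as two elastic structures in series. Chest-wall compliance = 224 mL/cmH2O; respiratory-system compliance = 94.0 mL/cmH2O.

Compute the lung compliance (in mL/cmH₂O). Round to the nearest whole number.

1/CL = 1/Crs − 1/Ccw.
1/CL = 1/94.0 − 1/224 = 0.006174.
CL = 161.97 mL/cmH2O.

162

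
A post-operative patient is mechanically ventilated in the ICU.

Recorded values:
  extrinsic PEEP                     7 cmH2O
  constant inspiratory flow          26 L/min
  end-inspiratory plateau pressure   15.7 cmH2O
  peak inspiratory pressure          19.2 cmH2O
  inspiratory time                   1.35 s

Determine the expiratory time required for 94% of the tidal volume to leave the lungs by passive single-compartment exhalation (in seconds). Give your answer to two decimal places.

1.53

Flow: 26 L/min ÷ 60 = 0.4333 L/s.
Vt = flow × Ti = 0.4333 L/s × 1.35 s × 1000 mL/L = 584.96 mL.
R = (PIP − Pplat)/V̇ = (19.2 − 15.7) / 0.4333 = 3.5/0.4333 = 8.078 cmH2O·s/L.
C = Vt/(Pplat − PEEP) = 584.96 / (15.7 − 7) = 584.96/8.7 = 67.237 mL/cmH2O.
τ = R × C = 8.078 × 0.06724 L/cmH2O = 0.5432 s.
t = −τ·ln(1 − 0.94) = −0.5432·ln(0.06) = 1.528 s.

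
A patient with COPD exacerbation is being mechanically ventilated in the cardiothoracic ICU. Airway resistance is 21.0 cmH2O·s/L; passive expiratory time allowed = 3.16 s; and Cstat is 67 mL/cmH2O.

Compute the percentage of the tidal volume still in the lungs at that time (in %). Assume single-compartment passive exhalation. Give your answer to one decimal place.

τ = R × C = 21.0 × 67 mL/cmH2O = 21.0 × 0.067 L/cmH2O = 1.407 s.
Passive exhalation: V(t)/V₀ = e^(−t/τ) = e^(−3.16/1.407) = 0.1058.
Fraction remaining = 0.1058 → 10.58%.

10.6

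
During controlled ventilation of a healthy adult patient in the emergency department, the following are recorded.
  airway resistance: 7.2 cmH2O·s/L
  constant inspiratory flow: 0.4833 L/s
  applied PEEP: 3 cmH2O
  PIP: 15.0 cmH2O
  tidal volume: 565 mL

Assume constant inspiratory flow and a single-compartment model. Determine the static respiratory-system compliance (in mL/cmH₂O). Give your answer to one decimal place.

Equation of motion (constant flow): PIP = Vt/C + R·V̇ + PEEP.
Vt/C = PIP − R·V̇ − PEEP = 15.0 − 7.2×0.4833 − 3 = 15.0 − 3.48 − 3 = 8.52 cmH2O.
C = Vt / 8.52 = 565 / 8.52 = 66.315 mL/cmH2O.

66.3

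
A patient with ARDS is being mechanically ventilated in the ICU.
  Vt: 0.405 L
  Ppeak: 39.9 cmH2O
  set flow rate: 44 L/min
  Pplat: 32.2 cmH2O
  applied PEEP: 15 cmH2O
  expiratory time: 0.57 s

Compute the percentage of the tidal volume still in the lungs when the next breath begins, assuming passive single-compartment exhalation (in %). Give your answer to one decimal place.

10.0

Flow: 44 L/min ÷ 60 = 0.7333 L/s.
R = (PIP − Pplat)/V̇ = (39.9 − 32.2) / 0.7333 = 7.7/0.7333 = 10.5 cmH2O·s/L.
C = Vt/(Pplat − PEEP) = 405.0 / (32.2 − 15) = 405.0/17.2 = 23.547 mL/cmH2O.
τ = R × C = 10.5 × 0.02355 L/cmH2O = 0.2473 s.
Fraction remaining at end-expiration = e^(−Te/τ) = e^(−0.57/0.2473) = 0.09977 → 9.977%.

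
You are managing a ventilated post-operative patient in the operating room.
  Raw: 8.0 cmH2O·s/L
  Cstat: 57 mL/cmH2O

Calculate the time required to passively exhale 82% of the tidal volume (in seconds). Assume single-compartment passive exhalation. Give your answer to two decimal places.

τ = R × C = 8.0 × 57 mL/cmH2O = 8.0 × 0.057 L/cmH2O = 0.456 s.
Exhaled fraction f = 1 − e^(−t/τ) → t = −τ·ln(1 − f) = −0.456·ln(0.18) = 0.7819 s.

0.78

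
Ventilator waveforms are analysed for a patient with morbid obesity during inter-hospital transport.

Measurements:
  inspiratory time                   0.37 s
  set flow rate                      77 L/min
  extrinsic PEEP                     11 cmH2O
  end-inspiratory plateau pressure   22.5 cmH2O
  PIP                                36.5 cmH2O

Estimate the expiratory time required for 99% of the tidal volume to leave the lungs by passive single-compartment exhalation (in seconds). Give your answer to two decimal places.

2.07

Flow: 77 L/min ÷ 60 = 1.2833 L/s.
Vt = flow × Ti = 1.2833 L/s × 0.37 s × 1000 mL/L = 474.82 mL.
R = (PIP − Pplat)/V̇ = (36.5 − 22.5) / 1.2833 = 14.0/1.2833 = 10.909 cmH2O·s/L.
C = Vt/(Pplat − PEEP) = 474.82 / (22.5 − 11) = 474.82/11.5 = 41.289 mL/cmH2O.
τ = R × C = 10.909 × 0.04129 L/cmH2O = 0.4504 s.
t = −τ·ln(1 − 0.99) = −0.4504·ln(0.01) = 2.074 s.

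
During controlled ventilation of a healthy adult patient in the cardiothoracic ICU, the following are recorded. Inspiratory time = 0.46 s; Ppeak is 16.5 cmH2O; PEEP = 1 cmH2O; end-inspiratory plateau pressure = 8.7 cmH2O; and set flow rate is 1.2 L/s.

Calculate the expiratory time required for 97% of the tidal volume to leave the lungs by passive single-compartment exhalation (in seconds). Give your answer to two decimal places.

Vt = flow × Ti = 1.2 L/s × 0.46 s × 1000 mL/L = 552.0 mL.
R = (PIP − Pplat)/V̇ = (16.5 − 8.7) / 1.2 = 7.8/1.2 = 6.5 cmH2O·s/L.
C = Vt/(Pplat − PEEP) = 552.0 / (8.7 − 1) = 552.0/7.7 = 71.688 mL/cmH2O.
τ = R × C = 6.5 × 0.07169 L/cmH2O = 0.466 s.
t = −τ·ln(1 − 0.97) = −0.466·ln(0.03) = 1.634 s.

1.63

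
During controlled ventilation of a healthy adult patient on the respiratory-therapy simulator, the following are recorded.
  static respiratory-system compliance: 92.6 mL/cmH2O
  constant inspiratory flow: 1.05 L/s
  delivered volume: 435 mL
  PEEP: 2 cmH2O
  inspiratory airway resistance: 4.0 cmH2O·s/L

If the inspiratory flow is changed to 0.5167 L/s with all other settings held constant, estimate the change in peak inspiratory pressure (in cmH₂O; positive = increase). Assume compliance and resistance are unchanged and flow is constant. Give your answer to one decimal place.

PIP = Vt/C + R·V̇ + PEEP (constant-flow equation of motion).
Only the resistive term changes: ΔPIP = R × ΔV̇ = 4.0 × (0.5167 − 1.05) = 4.0 × -0.5333 = -2.133 cmH2O.

-2.1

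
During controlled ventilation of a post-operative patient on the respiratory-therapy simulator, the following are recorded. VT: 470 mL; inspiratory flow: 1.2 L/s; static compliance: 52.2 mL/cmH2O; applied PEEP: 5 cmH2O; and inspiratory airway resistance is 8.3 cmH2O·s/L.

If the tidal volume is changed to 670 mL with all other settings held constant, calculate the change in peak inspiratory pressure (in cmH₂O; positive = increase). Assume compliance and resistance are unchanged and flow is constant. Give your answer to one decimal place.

PIP = Vt/C + R·V̇ + PEEP (constant-flow equation of motion).
Only the elastic term changes: ΔPIP = ΔVt / C = (670 − 470) / 52.2 = 3.831 cmH2O.

3.8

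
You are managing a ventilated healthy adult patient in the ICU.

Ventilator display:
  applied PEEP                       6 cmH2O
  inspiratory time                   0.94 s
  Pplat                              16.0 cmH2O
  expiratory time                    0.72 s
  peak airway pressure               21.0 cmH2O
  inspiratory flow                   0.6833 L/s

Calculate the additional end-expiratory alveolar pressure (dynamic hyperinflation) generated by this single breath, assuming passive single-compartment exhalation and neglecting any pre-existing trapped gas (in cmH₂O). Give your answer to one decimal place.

2.2

Vt = flow × Ti = 0.6833 L/s × 0.94 s × 1000 mL/L = 642.3 mL.
R = (PIP − Pplat)/V̇ = (21.0 − 16.0) / 0.6833 = 5.0/0.6833 = 7.317 cmH2O·s/L.
C = Vt/(Pplat − PEEP) = 642.3 / (16.0 − 6) = 642.3/10.0 = 64.23 mL/cmH2O.
τ = R × C = 7.317 × 0.06423 L/cmH2O = 0.47 s.
Fraction remaining = e^(−Te/τ) = e^(−0.72/0.47) = 0.2161; trapped volume = 642.3 × 0.2161 = 138.8 mL.
Additional alveolar pressure from trapping ≈ V_trapped / C = 138.8 / 64.23 = 2.161 cmH2O.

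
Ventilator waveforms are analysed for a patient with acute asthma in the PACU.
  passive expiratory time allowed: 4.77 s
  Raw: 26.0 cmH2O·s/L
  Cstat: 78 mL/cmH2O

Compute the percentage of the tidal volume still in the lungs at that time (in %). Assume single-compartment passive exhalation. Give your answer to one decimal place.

9.5

τ = R × C = 26.0 × 78 mL/cmH2O = 26.0 × 0.078 L/cmH2O = 2.028 s.
Passive exhalation: V(t)/V₀ = e^(−t/τ) = e^(−4.77/2.028) = 0.09517.
Fraction remaining = 0.09517 → 9.517%.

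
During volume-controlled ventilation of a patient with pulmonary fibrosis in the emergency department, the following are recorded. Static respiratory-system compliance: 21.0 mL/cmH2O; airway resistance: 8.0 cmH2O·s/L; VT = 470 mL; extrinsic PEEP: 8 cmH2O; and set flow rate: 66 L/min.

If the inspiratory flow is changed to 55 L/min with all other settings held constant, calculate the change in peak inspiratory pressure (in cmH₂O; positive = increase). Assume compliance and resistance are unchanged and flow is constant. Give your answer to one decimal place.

-1.5

Flow: 66 L/min ÷ 60 = 1.1 L/s.
New flow: 55 L/min ÷ 60 = 0.9167 L/s.
PIP = Vt/C + R·V̇ + PEEP (constant-flow equation of motion).
Only the resistive term changes: ΔPIP = R × ΔV̇ = 8.0 × (0.9167 − 1.1) = 8.0 × -0.1833 = -1.466 cmH2O.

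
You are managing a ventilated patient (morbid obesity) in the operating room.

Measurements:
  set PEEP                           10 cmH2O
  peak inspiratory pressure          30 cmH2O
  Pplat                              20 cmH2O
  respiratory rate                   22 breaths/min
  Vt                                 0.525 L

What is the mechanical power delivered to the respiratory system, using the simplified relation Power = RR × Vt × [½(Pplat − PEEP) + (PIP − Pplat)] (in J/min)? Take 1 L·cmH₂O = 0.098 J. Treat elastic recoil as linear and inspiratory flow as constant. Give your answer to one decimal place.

Per-breath work = Vt × [½(Pplat−PEEP) + (PIP−Pplat)] = 0.525 × [0.5×10.0 + 10.0] = 0.525 × 15.0 = 7.875 L·cmH2O.
Power = 22 × 7.875 = 173.25 L·cmH2O/min.
× 0.098 J/(L·cmH2O) → 16.979 J/min.

17.0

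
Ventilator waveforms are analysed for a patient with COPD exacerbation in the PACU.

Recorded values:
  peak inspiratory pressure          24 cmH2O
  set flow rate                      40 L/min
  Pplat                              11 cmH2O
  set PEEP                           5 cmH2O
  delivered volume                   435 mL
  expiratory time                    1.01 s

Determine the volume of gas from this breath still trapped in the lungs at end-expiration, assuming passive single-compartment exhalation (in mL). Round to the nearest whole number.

213

Flow: 40 L/min ÷ 60 = 0.6667 L/s.
R = (PIP − Pplat)/V̇ = (24 − 11) / 0.6667 = 13.0/0.6667 = 19.499 cmH2O·s/L.
C = Vt/(Pplat − PEEP) = 435.0 / (11 − 5) = 435.0/6.0 = 72.5 mL/cmH2O.
τ = R × C = 19.499 × 0.0725 L/cmH2O = 1.414 s.
Fraction remaining = e^(−Te/τ) = e^(−1.01/1.414) = 0.4895.
Trapped volume = 435.0 × 0.4895 = 212.93 mL.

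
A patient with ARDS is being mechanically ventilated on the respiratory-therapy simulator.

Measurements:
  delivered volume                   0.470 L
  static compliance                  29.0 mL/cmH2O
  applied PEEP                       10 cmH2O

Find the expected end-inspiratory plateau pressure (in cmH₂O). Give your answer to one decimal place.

26.2

Pplat = PEEP + Vt / Cstat = 10 + 470 / 29.0 = 10 + 16.207 = 26.207 cmH2O.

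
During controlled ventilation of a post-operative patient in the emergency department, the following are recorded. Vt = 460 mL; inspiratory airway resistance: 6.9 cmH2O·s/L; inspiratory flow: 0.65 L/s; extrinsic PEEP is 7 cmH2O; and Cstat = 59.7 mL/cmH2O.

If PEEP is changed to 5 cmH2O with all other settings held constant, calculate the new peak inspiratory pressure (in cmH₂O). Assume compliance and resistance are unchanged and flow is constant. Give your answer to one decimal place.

17.2

PIP = Vt/C + R·V̇ + PEEP (constant-flow equation of motion).
Only the baseline term changes: ΔPIP = ΔPEEP = 5 − 7 = -2.0 cmH2O.
Original PIP = 460/59.7 + 6.9×0.65 + 7 = 19.19 cmH2O; new PIP = 19.19 + (-2.0) = 17.19 cmH2O.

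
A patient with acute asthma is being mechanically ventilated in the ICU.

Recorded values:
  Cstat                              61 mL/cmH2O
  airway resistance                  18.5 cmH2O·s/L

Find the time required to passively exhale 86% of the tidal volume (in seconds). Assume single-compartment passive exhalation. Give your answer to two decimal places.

τ = R × C = 18.5 × 61 mL/cmH2O = 18.5 × 0.061 L/cmH2O = 1.129 s.
Exhaled fraction f = 1 − e^(−t/τ) → t = −τ·ln(1 − f) = −1.129·ln(0.14) = 2.22 s.

2.22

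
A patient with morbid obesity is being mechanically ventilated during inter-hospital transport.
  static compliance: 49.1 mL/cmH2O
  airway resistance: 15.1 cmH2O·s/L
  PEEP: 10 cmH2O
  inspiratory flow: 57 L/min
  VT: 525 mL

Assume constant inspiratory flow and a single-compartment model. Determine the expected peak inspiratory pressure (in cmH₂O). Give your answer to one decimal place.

35.0

Flow: 57 L/min ÷ 60 = 0.95 L/s.
Equation of motion (constant flow): PIP = Vt/C + R·V̇ + PEEP.
PIP = 525/49.1 + 15.1×0.95 + 10 = 10.692 + 14.345 + 10 = 35.037 cmH2O.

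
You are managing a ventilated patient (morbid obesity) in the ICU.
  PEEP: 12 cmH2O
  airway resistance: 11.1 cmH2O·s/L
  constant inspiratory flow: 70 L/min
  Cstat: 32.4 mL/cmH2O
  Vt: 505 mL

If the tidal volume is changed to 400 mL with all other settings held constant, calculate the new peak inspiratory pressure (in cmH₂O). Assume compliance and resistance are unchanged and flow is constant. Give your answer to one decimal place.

37.3

Flow: 70 L/min ÷ 60 = 1.1667 L/s.
PIP = Vt/C + R·V̇ + PEEP (constant-flow equation of motion).
Only the elastic term changes: ΔPIP = ΔVt / C = (400 − 505) / 32.4 = -3.241 cmH2O.
Original PIP = 505/32.4 + 11.1×1.1667 + 12 = 40.537 cmH2O; new PIP = 40.537 + (-3.241) = 37.296 cmH2O.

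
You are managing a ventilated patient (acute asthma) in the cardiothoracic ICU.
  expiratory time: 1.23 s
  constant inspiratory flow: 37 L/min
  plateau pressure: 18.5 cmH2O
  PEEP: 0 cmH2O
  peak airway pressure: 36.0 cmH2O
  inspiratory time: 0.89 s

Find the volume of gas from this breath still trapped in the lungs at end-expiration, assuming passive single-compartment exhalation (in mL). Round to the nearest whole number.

Flow: 37 L/min ÷ 60 = 0.6167 L/s.
Vt = flow × Ti = 0.6167 L/s × 0.89 s × 1000 mL/L = 548.86 mL.
R = (PIP − Pplat)/V̇ = (36.0 − 18.5) / 0.6167 = 17.5/0.6167 = 28.377 cmH2O·s/L.
C = Vt/(Pplat − PEEP) = 548.86 / (18.5 − 0) = 548.86/18.5 = 29.668 mL/cmH2O.
τ = R × C = 28.377 × 0.02967 L/cmH2O = 0.8419 s.
Fraction remaining = e^(−Te/τ) = e^(−1.23/0.8419) = 0.232.
Trapped volume = 548.86 × 0.232 = 127.34 mL.

127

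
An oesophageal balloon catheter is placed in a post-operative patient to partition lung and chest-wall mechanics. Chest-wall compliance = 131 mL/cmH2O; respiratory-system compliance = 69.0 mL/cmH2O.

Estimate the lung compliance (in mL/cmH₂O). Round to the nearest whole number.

146

1/CL = 1/Crs − 1/Ccw.
1/CL = 1/69.0 − 1/131 = 0.006859.
CL = 145.79 mL/cmH2O.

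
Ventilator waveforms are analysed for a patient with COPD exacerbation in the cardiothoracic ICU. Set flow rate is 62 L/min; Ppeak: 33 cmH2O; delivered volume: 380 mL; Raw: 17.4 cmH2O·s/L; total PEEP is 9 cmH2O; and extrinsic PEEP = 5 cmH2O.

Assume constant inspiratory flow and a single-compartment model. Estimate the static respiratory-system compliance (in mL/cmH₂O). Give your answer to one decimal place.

63.1

Flow: 62 L/min ÷ 60 = 1.0333 L/s.
Total PEEP = 9 cmH2O (set 5 + intrinsic 4); this is the baseline alveolar pressure.
Equation of motion (constant flow): PIP = Vt/C + R·V̇ + PEEP.
Vt/C = PIP − R·V̇ − PEEP = 33 − 17.4×1.0333 − 9 = 33 − 17.979 − 9 = 6.021 cmH2O.
C = Vt / 6.021 = 380 / 6.021 = 63.112 mL/cmH2O.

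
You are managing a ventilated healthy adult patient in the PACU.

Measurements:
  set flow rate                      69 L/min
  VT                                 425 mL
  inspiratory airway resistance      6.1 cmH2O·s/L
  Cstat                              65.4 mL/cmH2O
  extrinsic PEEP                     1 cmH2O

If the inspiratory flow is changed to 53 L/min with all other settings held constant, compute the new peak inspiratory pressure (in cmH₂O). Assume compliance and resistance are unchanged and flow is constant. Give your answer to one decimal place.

12.9

Flow: 69 L/min ÷ 60 = 1.15 L/s.
New flow: 53 L/min ÷ 60 = 0.8833 L/s.
PIP = Vt/C + R·V̇ + PEEP (constant-flow equation of motion).
Only the resistive term changes: ΔPIP = R × ΔV̇ = 6.1 × (0.8833 − 1.15) = 6.1 × -0.2667 = -1.627 cmH2O.
Original PIP = 425/65.4 + 6.1×1.15 + 1 = 14.513 cmH2O; new PIP = 14.513 + (-1.627) = 12.886 cmH2O.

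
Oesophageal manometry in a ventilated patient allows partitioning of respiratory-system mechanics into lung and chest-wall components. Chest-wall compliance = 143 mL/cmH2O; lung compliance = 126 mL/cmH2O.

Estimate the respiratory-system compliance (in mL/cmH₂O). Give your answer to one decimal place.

Lung and chest wall are elastances in series: 1/Crs = 1/CL + 1/Ccw.
1/Crs = 1/126 + 1/143 = 0.01493.
Crs = 66.979 mL/cmH2O.

67.0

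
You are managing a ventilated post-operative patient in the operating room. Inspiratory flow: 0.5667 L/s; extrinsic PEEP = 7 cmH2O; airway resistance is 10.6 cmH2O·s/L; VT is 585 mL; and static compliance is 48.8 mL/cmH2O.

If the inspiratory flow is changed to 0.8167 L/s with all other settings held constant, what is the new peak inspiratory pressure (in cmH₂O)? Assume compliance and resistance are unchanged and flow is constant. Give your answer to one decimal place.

PIP = Vt/C + R·V̇ + PEEP (constant-flow equation of motion).
Only the resistive term changes: ΔPIP = R × ΔV̇ = 10.6 × (0.8167 − 0.5667) = 10.6 × 0.25 = 2.65 cmH2O.
Original PIP = 585/48.8 + 10.6×0.5667 + 7 = 24.995 cmH2O; new PIP = 24.995 + (2.65) = 27.645 cmH2O.

27.6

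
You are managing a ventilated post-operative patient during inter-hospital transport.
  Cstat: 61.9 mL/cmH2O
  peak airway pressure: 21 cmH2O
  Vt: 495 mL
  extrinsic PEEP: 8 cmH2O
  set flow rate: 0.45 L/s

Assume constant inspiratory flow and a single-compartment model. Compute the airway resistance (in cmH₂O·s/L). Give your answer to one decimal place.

11.1

Equation of motion (constant flow): PIP = Vt/C + R·V̇ + PEEP.
R·V̇ = PIP − Vt/C − PEEP = 21 − 495/61.9 − 8 = 21 − 7.997 − 8 = 5.003 cmH2O.
R = 5.003 / 0.45 = 11.118 cmH2O·s/L.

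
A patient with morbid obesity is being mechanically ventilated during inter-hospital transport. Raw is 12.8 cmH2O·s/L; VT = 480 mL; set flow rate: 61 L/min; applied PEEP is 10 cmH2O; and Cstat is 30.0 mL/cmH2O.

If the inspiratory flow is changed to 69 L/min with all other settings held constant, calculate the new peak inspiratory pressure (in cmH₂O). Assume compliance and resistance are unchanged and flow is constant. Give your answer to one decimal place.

Flow: 61 L/min ÷ 60 = 1.0167 L/s.
New flow: 69 L/min ÷ 60 = 1.15 L/s.
PIP = Vt/C + R·V̇ + PEEP (constant-flow equation of motion).
Only the resistive term changes: ΔPIP = R × ΔV̇ = 12.8 × (1.15 − 1.0167) = 12.8 × 0.1333 = 1.706 cmH2O.
Original PIP = 480/30.0 + 12.8×1.0167 + 10 = 39.014 cmH2O; new PIP = 39.014 + (1.706) = 40.72 cmH2O.

40.7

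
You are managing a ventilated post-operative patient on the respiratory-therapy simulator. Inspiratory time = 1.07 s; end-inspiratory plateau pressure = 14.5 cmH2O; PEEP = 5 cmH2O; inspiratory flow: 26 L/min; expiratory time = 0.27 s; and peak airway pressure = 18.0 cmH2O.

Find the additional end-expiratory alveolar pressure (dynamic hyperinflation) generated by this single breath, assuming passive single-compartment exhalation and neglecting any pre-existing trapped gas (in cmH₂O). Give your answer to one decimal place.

Flow: 26 L/min ÷ 60 = 0.4333 L/s.
Vt = flow × Ti = 0.4333 L/s × 1.07 s × 1000 mL/L = 463.63 mL.
R = (PIP − Pplat)/V̇ = (18.0 − 14.5) / 0.4333 = 3.5/0.4333 = 8.078 cmH2O·s/L.
C = Vt/(Pplat − PEEP) = 463.63 / (14.5 − 5) = 463.63/9.5 = 48.803 mL/cmH2O.
τ = R × C = 8.078 × 0.0488 L/cmH2O = 0.3942 s.
Fraction remaining = e^(−Te/τ) = e^(−0.27/0.3942) = 0.5041; trapped volume = 463.63 × 0.5041 = 233.72 mL.
Additional alveolar pressure from trapping ≈ V_trapped / C = 233.72 / 48.803 = 4.789 cmH2O.

4.8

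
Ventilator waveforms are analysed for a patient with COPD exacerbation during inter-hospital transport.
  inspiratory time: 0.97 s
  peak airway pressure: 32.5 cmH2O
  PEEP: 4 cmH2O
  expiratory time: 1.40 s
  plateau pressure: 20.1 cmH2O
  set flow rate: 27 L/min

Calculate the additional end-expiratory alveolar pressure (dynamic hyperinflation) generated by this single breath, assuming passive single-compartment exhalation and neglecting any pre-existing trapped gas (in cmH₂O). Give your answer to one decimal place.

Flow: 27 L/min ÷ 60 = 0.45 L/s.
Vt = flow × Ti = 0.45 L/s × 0.97 s × 1000 mL/L = 436.5 mL.
R = (PIP − Pplat)/V̇ = (32.5 − 20.1) / 0.45 = 12.4/0.45 = 27.556 cmH2O·s/L.
C = Vt/(Pplat − PEEP) = 436.5 / (20.1 − 4) = 436.5/16.1 = 27.112 mL/cmH2O.
τ = R × C = 27.556 × 0.02711 L/cmH2O = 0.747 s.
Fraction remaining = e^(−Te/τ) = e^(−1.40/0.747) = 0.1535; trapped volume = 436.5 × 0.1535 = 67.003 mL.
Additional alveolar pressure from trapping ≈ V_trapped / C = 67.003 / 27.112 = 2.471 cmH2O.

2.5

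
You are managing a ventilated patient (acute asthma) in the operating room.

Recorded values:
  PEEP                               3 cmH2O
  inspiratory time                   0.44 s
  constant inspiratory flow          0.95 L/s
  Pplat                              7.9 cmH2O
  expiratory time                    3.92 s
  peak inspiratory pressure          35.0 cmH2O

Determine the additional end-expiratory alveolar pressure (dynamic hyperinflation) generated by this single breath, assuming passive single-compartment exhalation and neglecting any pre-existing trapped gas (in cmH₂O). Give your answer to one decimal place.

1.0

Vt = flow × Ti = 0.95 L/s × 0.44 s × 1000 mL/L = 418.0 mL.
R = (PIP − Pplat)/V̇ = (35.0 − 7.9) / 0.95 = 27.1/0.95 = 28.526 cmH2O·s/L.
C = Vt/(Pplat − PEEP) = 418.0 / (7.9 − 3) = 418.0/4.9 = 85.306 mL/cmH2O.
τ = R × C = 28.526 × 0.08531 L/cmH2O = 2.434 s.
Fraction remaining = e^(−Te/τ) = e^(−3.92/2.434) = 0.1998; trapped volume = 418.0 × 0.1998 = 83.516 mL.
Additional alveolar pressure from trapping ≈ V_trapped / C = 83.516 / 85.306 = 0.979 cmH2O.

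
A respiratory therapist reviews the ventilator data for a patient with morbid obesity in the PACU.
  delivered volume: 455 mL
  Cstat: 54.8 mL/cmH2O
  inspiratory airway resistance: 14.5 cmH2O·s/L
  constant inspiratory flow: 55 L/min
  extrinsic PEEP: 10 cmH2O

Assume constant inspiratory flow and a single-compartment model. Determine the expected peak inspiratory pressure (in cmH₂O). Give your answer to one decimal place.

31.6

Flow: 55 L/min ÷ 60 = 0.9167 L/s.
Equation of motion (constant flow): PIP = Vt/C + R·V̇ + PEEP.
PIP = 455/54.8 + 14.5×0.9167 + 10 = 8.303 + 13.292 + 10 = 31.595 cmH2O.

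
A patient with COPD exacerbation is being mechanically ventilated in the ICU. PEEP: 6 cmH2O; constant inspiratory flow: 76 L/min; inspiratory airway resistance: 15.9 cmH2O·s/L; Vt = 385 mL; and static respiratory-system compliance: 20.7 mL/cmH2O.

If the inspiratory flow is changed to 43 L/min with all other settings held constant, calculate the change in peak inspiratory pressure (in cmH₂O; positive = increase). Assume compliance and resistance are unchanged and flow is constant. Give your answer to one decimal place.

Flow: 76 L/min ÷ 60 = 1.2667 L/s.
New flow: 43 L/min ÷ 60 = 0.7167 L/s.
PIP = Vt/C + R·V̇ + PEEP (constant-flow equation of motion).
Only the resistive term changes: ΔPIP = R × ΔV̇ = 15.9 × (0.7167 − 1.2667) = 15.9 × -0.55 = -8.745 cmH2O.

-8.7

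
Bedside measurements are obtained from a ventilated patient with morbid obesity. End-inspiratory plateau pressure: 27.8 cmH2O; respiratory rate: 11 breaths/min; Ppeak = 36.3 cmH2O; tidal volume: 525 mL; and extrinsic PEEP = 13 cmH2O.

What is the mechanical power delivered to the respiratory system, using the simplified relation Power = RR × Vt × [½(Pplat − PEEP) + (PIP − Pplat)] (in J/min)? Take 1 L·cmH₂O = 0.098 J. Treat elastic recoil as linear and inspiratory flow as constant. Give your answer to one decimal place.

Per-breath work = Vt × [½(Pplat−PEEP) + (PIP−Pplat)] = 0.525 × [0.5×14.8 + 8.5] = 0.525 × 15.9 = 8.348 L·cmH2O.
Power = 11 × 8.348 = 91.828 L·cmH2O/min.
× 0.098 J/(L·cmH2O) → 8.999 J/min.

9.0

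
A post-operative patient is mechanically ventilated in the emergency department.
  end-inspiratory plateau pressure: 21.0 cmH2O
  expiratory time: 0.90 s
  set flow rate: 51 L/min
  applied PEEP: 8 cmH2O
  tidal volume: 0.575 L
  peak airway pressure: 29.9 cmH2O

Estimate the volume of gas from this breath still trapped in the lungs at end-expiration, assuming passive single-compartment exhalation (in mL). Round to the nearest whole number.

82

Flow: 51 L/min ÷ 60 = 0.85 L/s.
R = (PIP − Pplat)/V̇ = (29.9 − 21.0) / 0.85 = 8.9/0.85 = 10.471 cmH2O·s/L.
C = Vt/(Pplat − PEEP) = 575.0 / (21.0 − 8) = 575.0/13.0 = 44.231 mL/cmH2O.
τ = R × C = 10.471 × 0.04423 L/cmH2O = 0.4631 s.
Fraction remaining = e^(−Te/τ) = e^(−0.90/0.4631) = 0.1432.
Trapped volume = 575.0 × 0.1432 = 82.34 mL.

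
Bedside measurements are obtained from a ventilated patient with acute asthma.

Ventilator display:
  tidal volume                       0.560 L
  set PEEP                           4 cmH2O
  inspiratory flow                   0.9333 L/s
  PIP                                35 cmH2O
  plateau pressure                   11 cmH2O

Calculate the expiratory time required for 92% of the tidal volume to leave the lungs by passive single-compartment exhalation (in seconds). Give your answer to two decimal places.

5.20

R = (PIP − Pplat)/V̇ = (35 − 11) / 0.9333 = 24.0/0.9333 = 25.715 cmH2O·s/L.
C = Vt/(Pplat − PEEP) = 560.0 / (11 − 4) = 560.0/7.0 = 80.0 mL/cmH2O.
τ = R × C = 25.715 × 0.08 L/cmH2O = 2.057 s.
t = −τ·ln(1 − 0.92) = −2.057·ln(0.08) = 5.195 s.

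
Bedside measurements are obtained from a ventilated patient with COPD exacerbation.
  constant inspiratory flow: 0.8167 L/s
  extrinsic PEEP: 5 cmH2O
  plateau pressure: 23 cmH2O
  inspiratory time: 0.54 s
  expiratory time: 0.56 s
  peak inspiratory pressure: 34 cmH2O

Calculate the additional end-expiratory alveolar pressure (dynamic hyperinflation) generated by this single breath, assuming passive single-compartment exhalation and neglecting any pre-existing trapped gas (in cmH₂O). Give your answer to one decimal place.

Vt = flow × Ti = 0.8167 L/s × 0.54 s × 1000 mL/L = 441.02 mL.
R = (PIP − Pplat)/V̇ = (34 − 23) / 0.8167 = 11.0/0.8167 = 13.469 cmH2O·s/L.
C = Vt/(Pplat − PEEP) = 441.02 / (23 − 5) = 441.02/18.0 = 24.501 mL/cmH2O.
τ = R × C = 13.469 × 0.0245 L/cmH2O = 0.33 s.
Fraction remaining = e^(−Te/τ) = e^(−0.56/0.33) = 0.1832; trapped volume = 441.02 × 0.1832 = 80.795 mL.
Additional alveolar pressure from trapping ≈ V_trapped / C = 80.795 / 24.501 = 3.298 cmH2O.

3.3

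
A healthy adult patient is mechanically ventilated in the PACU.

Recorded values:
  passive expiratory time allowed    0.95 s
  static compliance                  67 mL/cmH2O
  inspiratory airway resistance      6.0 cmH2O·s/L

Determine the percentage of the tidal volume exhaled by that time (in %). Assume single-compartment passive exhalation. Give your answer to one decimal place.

90.6

τ = R × C = 6.0 × 67 mL/cmH2O = 6.0 × 0.067 L/cmH2O = 0.402 s.
Passive exhalation: V(t)/V₀ = e^(−t/τ) = e^(−0.95/0.402) = 0.09412.
Fraction exhaled = 1 − 0.09412 = 0.9059 → 90.59%.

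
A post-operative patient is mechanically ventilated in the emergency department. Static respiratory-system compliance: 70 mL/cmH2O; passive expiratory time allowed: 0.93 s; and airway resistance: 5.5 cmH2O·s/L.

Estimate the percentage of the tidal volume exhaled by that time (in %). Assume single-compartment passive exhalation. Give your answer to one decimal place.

91.1

τ = R × C = 5.5 × 70 mL/cmH2O = 5.5 × 0.070 L/cmH2O = 0.385 s.
Passive exhalation: V(t)/V₀ = e^(−t/τ) = e^(−0.93/0.385) = 0.08932.
Fraction exhaled = 1 − 0.08932 = 0.9107 → 91.07%.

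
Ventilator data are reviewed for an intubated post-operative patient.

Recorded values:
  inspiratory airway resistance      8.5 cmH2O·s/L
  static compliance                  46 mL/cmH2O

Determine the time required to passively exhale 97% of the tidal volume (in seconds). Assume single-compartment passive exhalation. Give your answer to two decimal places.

τ = R × C = 8.5 × 46 mL/cmH2O = 8.5 × 0.046 L/cmH2O = 0.391 s.
Exhaled fraction f = 1 − e^(−t/τ) → t = −τ·ln(1 − f) = −0.391·ln(0.03) = 1.371 s.

1.37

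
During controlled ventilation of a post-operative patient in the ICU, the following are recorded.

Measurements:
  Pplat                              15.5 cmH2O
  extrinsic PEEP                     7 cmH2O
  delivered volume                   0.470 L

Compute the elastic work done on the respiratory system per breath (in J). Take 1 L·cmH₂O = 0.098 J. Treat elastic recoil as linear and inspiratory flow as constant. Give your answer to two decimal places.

Elastic work ≈ ½ × (Pplat − PEEP) × Vt = 0.5 × (15.5 − 7) × 0.470 L = 0.5 × 8.5 × 0.470 = 1.998 L·cmH2O.
× 0.098 J/(L·cmH2O) → 0.1958 J.

0.20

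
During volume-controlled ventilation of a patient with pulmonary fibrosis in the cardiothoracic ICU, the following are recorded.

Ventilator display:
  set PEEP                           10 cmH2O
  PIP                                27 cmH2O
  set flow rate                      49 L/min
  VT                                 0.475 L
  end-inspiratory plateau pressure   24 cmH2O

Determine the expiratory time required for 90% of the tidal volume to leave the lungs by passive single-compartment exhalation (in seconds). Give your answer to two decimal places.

Flow: 49 L/min ÷ 60 = 0.8167 L/s.
R = (PIP − Pplat)/V̇ = (27 − 24) / 0.8167 = 3.0/0.8167 = 3.673 cmH2O·s/L.
C = Vt/(Pplat − PEEP) = 475.0 / (24 − 10) = 475.0/14.0 = 33.929 mL/cmH2O.
τ = R × C = 3.673 × 0.03393 L/cmH2O = 0.1246 s.
t = −τ·ln(1 − 0.90) = −0.1246·ln(0.1) = 0.2869 s.

0.29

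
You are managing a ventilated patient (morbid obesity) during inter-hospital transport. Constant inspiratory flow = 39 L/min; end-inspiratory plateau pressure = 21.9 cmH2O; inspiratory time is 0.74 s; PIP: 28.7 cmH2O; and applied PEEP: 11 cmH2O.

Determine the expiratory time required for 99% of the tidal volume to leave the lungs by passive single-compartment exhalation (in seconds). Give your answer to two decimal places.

2.13

Flow: 39 L/min ÷ 60 = 0.65 L/s.
Vt = flow × Ti = 0.65 L/s × 0.74 s × 1000 mL/L = 481.0 mL.
R = (PIP − Pplat)/V̇ = (28.7 − 21.9) / 0.65 = 6.8/0.65 = 10.462 cmH2O·s/L.
C = Vt/(Pplat − PEEP) = 481.0 / (21.9 − 11) = 481.0/10.9 = 44.128 mL/cmH2O.
τ = R × C = 10.462 × 0.04413 L/cmH2O = 0.4617 s.
t = −τ·ln(1 − 0.99) = −0.4617·ln(0.01) = 2.126 s.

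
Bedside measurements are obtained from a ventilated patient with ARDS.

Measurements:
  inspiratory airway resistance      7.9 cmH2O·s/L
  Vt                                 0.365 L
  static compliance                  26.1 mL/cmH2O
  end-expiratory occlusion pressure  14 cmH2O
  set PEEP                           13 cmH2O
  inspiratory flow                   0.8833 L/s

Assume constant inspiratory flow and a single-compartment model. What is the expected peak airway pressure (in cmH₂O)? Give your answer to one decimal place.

35.0

Total PEEP = 14 cmH2O (set 13 + intrinsic 1); this is the baseline alveolar pressure.
Equation of motion (constant flow): PIP = Vt/C + R·V̇ + PEEP.
PIP = 365/26.1 + 7.9×0.8833 + 14 = 13.985 + 6.978 + 14 = 34.963 cmH2O.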